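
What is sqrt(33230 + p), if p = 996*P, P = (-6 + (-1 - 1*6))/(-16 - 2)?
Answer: 2*sqrt(76386)/3 ≈ 184.25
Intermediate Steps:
P = 13/18 (P = (-6 + (-1 - 6))/(-18) = (-6 - 7)*(-1/18) = -13*(-1/18) = 13/18 ≈ 0.72222)
p = 2158/3 (p = 996*(13/18) = 2158/3 ≈ 719.33)
sqrt(33230 + p) = sqrt(33230 + 2158/3) = sqrt(101848/3) = 2*sqrt(76386)/3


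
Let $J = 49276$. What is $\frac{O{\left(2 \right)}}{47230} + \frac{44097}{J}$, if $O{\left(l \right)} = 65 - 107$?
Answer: $\frac{1040315859}{1163652740} \approx 0.89401$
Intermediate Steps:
$O{\left(l \right)} = -42$
$\frac{O{\left(2 \right)}}{47230} + \frac{44097}{J} = - \frac{42}{47230} + \frac{44097}{49276} = \left(-42\right) \frac{1}{47230} + 44097 \cdot \frac{1}{49276} = - \frac{21}{23615} + \frac{44097}{49276} = \frac{1040315859}{1163652740}$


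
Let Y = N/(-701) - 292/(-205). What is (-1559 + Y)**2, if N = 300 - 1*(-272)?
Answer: 50153003659487569/20651127025 ≈ 2.4286e+6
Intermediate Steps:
N = 572 (N = 300 + 272 = 572)
Y = 87432/143705 (Y = 572/(-701) - 292/(-205) = 572*(-1/701) - 292*(-1/205) = -572/701 + 292/205 = 87432/143705 ≈ 0.60841)
(-1559 + Y)**2 = (-1559 + 87432/143705)**2 = (-223948663/143705)**2 = 50153003659487569/20651127025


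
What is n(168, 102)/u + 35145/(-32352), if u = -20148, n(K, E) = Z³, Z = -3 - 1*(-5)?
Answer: -59030023/54319008 ≈ -1.0867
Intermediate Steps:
Z = 2 (Z = -3 + 5 = 2)
n(K, E) = 8 (n(K, E) = 2³ = 8)
n(168, 102)/u + 35145/(-32352) = 8/(-20148) + 35145/(-32352) = 8*(-1/20148) + 35145*(-1/32352) = -2/5037 - 11715/10784 = -59030023/54319008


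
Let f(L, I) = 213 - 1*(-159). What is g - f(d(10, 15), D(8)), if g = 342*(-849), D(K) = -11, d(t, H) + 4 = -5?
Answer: -290730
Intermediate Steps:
d(t, H) = -9 (d(t, H) = -4 - 5 = -9)
f(L, I) = 372 (f(L, I) = 213 + 159 = 372)
g = -290358
g - f(d(10, 15), D(8)) = -290358 - 1*372 = -290358 - 372 = -290730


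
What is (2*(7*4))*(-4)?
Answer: -224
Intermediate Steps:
(2*(7*4))*(-4) = (2*28)*(-4) = 56*(-4) = -224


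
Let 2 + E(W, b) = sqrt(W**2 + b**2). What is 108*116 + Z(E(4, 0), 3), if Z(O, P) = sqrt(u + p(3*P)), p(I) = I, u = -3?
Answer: 12528 + sqrt(6) ≈ 12530.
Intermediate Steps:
E(W, b) = -2 + sqrt(W**2 + b**2)
Z(O, P) = sqrt(-3 + 3*P)
108*116 + Z(E(4, 0), 3) = 108*116 + sqrt(-3 + 3*3) = 12528 + sqrt(-3 + 9) = 12528 + sqrt(6)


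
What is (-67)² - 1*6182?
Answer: -1693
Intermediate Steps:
(-67)² - 1*6182 = 4489 - 6182 = -1693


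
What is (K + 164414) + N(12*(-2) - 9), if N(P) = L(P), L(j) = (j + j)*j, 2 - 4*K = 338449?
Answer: 327921/4 ≈ 81980.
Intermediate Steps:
K = -338447/4 (K = ½ - ¼*338449 = ½ - 338449/4 = -338447/4 ≈ -84612.)
L(j) = 2*j² (L(j) = (2*j)*j = 2*j²)
N(P) = 2*P²
(K + 164414) + N(12*(-2) - 9) = (-338447/4 + 164414) + 2*(12*(-2) - 9)² = 319209/4 + 2*(-24 - 9)² = 319209/4 + 2*(-33)² = 319209/4 + 2*1089 = 319209/4 + 2178 = 327921/4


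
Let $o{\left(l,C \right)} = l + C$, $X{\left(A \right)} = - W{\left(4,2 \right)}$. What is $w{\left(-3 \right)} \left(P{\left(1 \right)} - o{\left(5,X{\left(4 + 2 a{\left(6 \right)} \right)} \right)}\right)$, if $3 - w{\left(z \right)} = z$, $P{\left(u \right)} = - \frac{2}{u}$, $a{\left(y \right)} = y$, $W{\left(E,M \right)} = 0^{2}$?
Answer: $-42$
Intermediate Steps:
$W{\left(E,M \right)} = 0$
$w{\left(z \right)} = 3 - z$
$X{\left(A \right)} = 0$ ($X{\left(A \right)} = \left(-1\right) 0 = 0$)
$o{\left(l,C \right)} = C + l$
$w{\left(-3 \right)} \left(P{\left(1 \right)} - o{\left(5,X{\left(4 + 2 a{\left(6 \right)} \right)} \right)}\right) = \left(3 - -3\right) \left(- \frac{2}{1} - \left(0 + 5\right)\right) = \left(3 + 3\right) \left(\left(-2\right) 1 - 5\right) = 6 \left(-2 - 5\right) = 6 \left(-7\right) = -42$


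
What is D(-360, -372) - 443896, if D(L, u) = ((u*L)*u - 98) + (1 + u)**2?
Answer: -50124593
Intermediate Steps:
D(L, u) = -98 + (1 + u)**2 + L*u**2 (D(L, u) = ((L*u)*u - 98) + (1 + u)**2 = (L*u**2 - 98) + (1 + u)**2 = (-98 + L*u**2) + (1 + u)**2 = -98 + (1 + u)**2 + L*u**2)
D(-360, -372) - 443896 = (-98 + (1 - 372)**2 - 360*(-372)**2) - 443896 = (-98 + (-371)**2 - 360*138384) - 443896 = (-98 + 137641 - 49818240) - 443896 = -49680697 - 443896 = -50124593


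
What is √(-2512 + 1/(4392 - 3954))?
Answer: I*√481911690/438 ≈ 50.12*I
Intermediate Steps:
√(-2512 + 1/(4392 - 3954)) = √(-2512 + 1/438) = √(-1100255/438) = I*√481911690/438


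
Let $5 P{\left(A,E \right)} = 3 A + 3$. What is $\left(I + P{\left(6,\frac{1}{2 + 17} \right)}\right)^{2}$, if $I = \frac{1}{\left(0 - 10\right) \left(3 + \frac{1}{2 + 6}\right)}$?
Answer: $\frac{271441}{15625} \approx 17.372$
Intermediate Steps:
$P{\left(A,E \right)} = \frac{3}{5} + \frac{3 A}{5}$ ($P{\left(A,E \right)} = \frac{3 A + 3}{5} = \frac{3 + 3 A}{5} = \frac{3}{5} + \frac{3 A}{5}$)
$I = - \frac{4}{125}$ ($I = \frac{1}{\left(-10\right) \left(3 + \frac{1}{8}\right)} = \frac{1}{\left(-10\right) \frac{25}{8}} = \frac{1}{- \frac{125}{4}} = - \frac{4}{125} \approx -0.032$)
$\left(I + P{\left(6,\frac{1}{2 + 17} \right)}\right)^{2} = \left(- \frac{4}{125} + \left(\frac{3}{5} + \frac{3}{5} \cdot 6\right)\right)^{2} = \left(- \frac{4}{125} + \left(\frac{3}{5} + \frac{18}{5}\right)\right)^{2} = \left(- \frac{4}{125} + \frac{21}{5}\right)^{2} = \left(\frac{521}{125}\right)^{2} = \frac{271441}{15625}$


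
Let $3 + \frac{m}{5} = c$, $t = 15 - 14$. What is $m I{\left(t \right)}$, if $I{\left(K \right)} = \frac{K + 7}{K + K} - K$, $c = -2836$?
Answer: $-42585$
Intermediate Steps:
$t = 1$ ($t = 15 - 14 = 1$)
$m = -14195$ ($m = -15 + 5 \left(-2836\right) = -15 - 14180 = -14195$)
$I{\left(K \right)} = - K + \frac{7 + K}{2 K}$ ($I{\left(K \right)} = \frac{7 + K}{2 K} - K = - K + \frac{7 + K}{2 K}$)
$m I{\left(t \right)} = - 14195 \left(\frac{1}{2} - 1 + \frac{7}{2 \cdot 1}\right) = - 14195 \left(\frac{1}{2} - 1 + \frac{7}{2} \cdot 1\right) = - 14195 \left(\frac{1}{2} - 1 + \frac{7}{2}\right) = \left(-14195\right) 3 = -42585$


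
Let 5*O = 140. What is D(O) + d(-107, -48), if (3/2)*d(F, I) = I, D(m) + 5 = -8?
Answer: -45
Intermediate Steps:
O = 28 (O = (⅕)*140 = 28)
D(m) = -13 (D(m) = -5 - 8 = -13)
d(F, I) = 2*I/3
D(O) + d(-107, -48) = -13 + (⅔)*(-48) = -13 - 32 = -45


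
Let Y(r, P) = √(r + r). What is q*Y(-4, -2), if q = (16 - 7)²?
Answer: 162*I*√2 ≈ 229.1*I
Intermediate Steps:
Y(r, P) = √2*√r (Y(r, P) = √(2*r) = √2*√r)
q = 81 (q = 9² = 81)
q*Y(-4, -2) = 81*(√2*√(-4)) = 81*(√2*(2*I)) = 81*(2*I*√2) = 162*I*√2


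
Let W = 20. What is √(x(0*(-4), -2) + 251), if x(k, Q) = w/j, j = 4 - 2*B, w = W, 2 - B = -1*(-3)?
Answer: √2289/3 ≈ 15.948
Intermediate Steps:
B = -1 (B = 2 - (-1)*(-3) = 2 - 1*3 = 2 - 3 = -1)
w = 20
j = 6 (j = 4 - 2*(-1) = 4 + 2 = 6)
x(k, Q) = 10/3 (x(k, Q) = 20/6 = 20*(⅙) = 10/3)
√(x(0*(-4), -2) + 251) = √(10/3 + 251) = √(763/3) = √2289/3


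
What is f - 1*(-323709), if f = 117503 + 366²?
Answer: 575168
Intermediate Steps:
f = 251459 (f = 117503 + 133956 = 251459)
f - 1*(-323709) = 251459 - 1*(-323709) = 251459 + 323709 = 575168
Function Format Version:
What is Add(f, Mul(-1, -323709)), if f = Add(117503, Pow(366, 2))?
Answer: 575168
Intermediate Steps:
f = 251459 (f = Add(117503, 133956) = 251459)
Add(f, Mul(-1, -323709)) = Add(251459, Mul(-1, -323709)) = Add(251459, 323709) = 575168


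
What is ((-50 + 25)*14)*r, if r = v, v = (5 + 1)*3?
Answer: -6300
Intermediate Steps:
v = 18 (v = 6*3 = 18)
r = 18
((-50 + 25)*14)*r = ((-50 + 25)*14)*18 = -25*14*18 = -350*18 = -6300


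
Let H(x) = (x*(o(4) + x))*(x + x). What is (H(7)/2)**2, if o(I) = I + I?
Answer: 540225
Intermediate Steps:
o(I) = 2*I
H(x) = 2*x**2*(8 + x) (H(x) = (x*(2*4 + x))*(x + x) = (x*(8 + x))*(2*x) = 2*x**2*(8 + x))
(H(7)/2)**2 = ((2*7**2*(8 + 7))/2)**2 = ((2*49*15)/2)**2 = ((1/2)*1470)**2 = 735**2 = 540225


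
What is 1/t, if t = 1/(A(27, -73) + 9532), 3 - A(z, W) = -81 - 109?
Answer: 9725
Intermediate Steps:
A(z, W) = 193 (A(z, W) = 3 - (-81 - 109) = 3 - 1*(-190) = 3 + 190 = 193)
t = 1/9725 (t = 1/(193 + 9532) = 1/9725 ≈ 0.00010283)
1/t = 1/(1/9725) = 9725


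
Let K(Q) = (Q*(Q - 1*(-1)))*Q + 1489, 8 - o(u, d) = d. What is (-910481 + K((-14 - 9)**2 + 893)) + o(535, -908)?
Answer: 2876517456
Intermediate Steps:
o(u, d) = 8 - d
K(Q) = 1489 + Q**2*(1 + Q) (K(Q) = (Q*(Q + 1))*Q + 1489 = (Q*(1 + Q))*Q + 1489 = Q**2*(1 + Q) + 1489 = 1489 + Q**2*(1 + Q))
(-910481 + K((-14 - 9)**2 + 893)) + o(535, -908) = (-910481 + (1489 + ((-14 - 9)**2 + 893)**2 + ((-14 - 9)**2 + 893)**3)) + (8 - 1*(-908)) = (-910481 + (1489 + ((-23)**2 + 893)**2 + ((-23)**2 + 893)**3)) + (8 + 908) = (-910481 + (1489 + (529 + 893)**2 + (529 + 893)**3)) + 916 = (-910481 + (1489 + 1422**2 + 1422**3)) + 916 = (-910481 + (1489 + 2022084 + 2875403448)) + 916 = (-910481 + 2877427021) + 916 = 2876516540 + 916 = 2876517456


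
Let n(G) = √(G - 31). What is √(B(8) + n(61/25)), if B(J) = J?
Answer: √(200 + 5*I*√714)/5 ≈ 2.9682 + 0.90023*I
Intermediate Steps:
n(G) = √(-31 + G)
√(B(8) + n(61/25)) = √(8 + √(-31 + 61/25)) = √(8 + √(-714/25)) = √(8 + I*√714/5)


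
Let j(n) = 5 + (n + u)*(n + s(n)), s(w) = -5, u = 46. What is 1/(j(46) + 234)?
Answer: 1/4011 ≈ 0.00024931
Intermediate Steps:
j(n) = 5 + (-5 + n)*(46 + n) (j(n) = 5 + (n + 46)*(n - 5) = 5 + (46 + n)*(-5 + n) = 5 + (-5 + n)*(46 + n))
1/(j(46) + 234) = 1/((-225 + 46**2 + 41*46) + 234) = 1/((-225 + 2116 + 1886) + 234) = 1/(3777 + 234) = 1/4011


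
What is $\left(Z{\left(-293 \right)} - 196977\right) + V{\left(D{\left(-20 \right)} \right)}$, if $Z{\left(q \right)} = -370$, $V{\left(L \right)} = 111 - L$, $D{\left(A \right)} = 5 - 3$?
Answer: $-197238$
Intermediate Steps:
$D{\left(A \right)} = 2$
$\left(Z{\left(-293 \right)} - 196977\right) + V{\left(D{\left(-20 \right)} \right)} = \left(-370 - 196977\right) + \left(111 - 2\right) = -197347 + \left(111 - 2\right) = -197347 + 109 = -197238$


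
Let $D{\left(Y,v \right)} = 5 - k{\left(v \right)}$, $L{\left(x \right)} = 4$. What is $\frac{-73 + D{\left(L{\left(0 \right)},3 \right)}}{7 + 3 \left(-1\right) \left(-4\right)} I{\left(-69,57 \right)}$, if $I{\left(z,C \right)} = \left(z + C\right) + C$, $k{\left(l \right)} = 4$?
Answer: $- \frac{3240}{19} \approx -170.53$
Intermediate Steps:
$I{\left(z,C \right)} = z + 2 C$ ($I{\left(z,C \right)} = \left(C + z\right) + C = z + 2 C$)
$D{\left(Y,v \right)} = 1$ ($D{\left(Y,v \right)} = 5 - 4 = 1$)
$\frac{-73 + D{\left(L{\left(0 \right)},3 \right)}}{7 + 3 \left(-1\right) \left(-4\right)} I{\left(-69,57 \right)} = \frac{-73 + 1}{7 + 3 \left(-1\right) \left(-4\right)} \left(-69 + 2 \cdot 57\right) = - \frac{72}{7 - -12} \left(-69 + 114\right) = - \frac{72}{7 + 12} \cdot 45 = - \frac{72}{19} \cdot 45 = \left(-72\right) \frac{1}{19} \cdot 45 = \left(- \frac{72}{19}\right) 45 = - \frac{3240}{19}$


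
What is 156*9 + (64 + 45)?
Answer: 1513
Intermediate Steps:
156*9 + (64 + 45) = 1404 + 109 = 1513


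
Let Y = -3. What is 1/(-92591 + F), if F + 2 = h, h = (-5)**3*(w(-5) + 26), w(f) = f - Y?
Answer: -1/95593 ≈ -1.0461e-5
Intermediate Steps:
w(f) = 3 + f (w(f) = f - 1*(-3) = f + 3 = 3 + f)
h = -3000 (h = (-5)**3*((3 - 5) + 26) = -125*(-2 + 26) = -125*24 = -3000)
F = -3002 (F = -2 - 3000 = -3002)
1/(-92591 + F) = 1/(-92591 - 3002) = 1/(-95593) = -1/95593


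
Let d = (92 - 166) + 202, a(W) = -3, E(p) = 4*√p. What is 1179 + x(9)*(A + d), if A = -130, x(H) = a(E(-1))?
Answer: 1185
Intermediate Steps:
x(H) = -3
d = 128 (d = -74 + 202 = 128)
1179 + x(9)*(A + d) = 1179 - 3*(-130 + 128) = 1179 - 3*(-2) = 1179 + 6 = 1185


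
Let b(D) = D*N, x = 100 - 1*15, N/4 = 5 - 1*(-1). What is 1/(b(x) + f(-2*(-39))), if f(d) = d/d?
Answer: 1/2041 ≈ 0.00048996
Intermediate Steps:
N = 24 (N = 4*(5 - 1*(-1)) = 4*(5 + 1) = 4*6 = 24)
f(d) = 1
x = 85 (x = 100 - 15 = 85)
b(D) = 24*D (b(D) = D*24 = 24*D)
1/(b(x) + f(-2*(-39))) = 1/(24*85 + 1) = 1/(2040 + 1) = 1/2041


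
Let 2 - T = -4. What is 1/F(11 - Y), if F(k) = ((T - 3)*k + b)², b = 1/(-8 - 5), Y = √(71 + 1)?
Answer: 6183203/678445448 + 2115711*√2/339222724 ≈ 0.017934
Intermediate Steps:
T = 6 (T = 2 - 1*(-4) = 2 + 4 = 6)
Y = 6*√2 (Y = √72 = 6*√2 ≈ 8.4853)
b = -1/13 (b = 1/(-13) = -1/13 ≈ -0.076923)
F(k) = (-1/13 + 3*k)² (F(k) = ((6 - 3)*k - 1/13)² = (3*k - 1/13)² = (-1/13 + 3*k)²)
1/F(11 - Y) = 1/((-1 + 39*(11 - 6*√2))²/169) = 1/((-1 + (429 - 234*√2))²/169) = 1/((428 - 234*√2)²/169) = 169/(428 - 234*√2)²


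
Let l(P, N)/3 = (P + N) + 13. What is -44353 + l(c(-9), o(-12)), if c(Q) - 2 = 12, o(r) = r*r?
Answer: -43840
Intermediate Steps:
o(r) = r²
c(Q) = 14 (c(Q) = 2 + 12 = 14)
l(P, N) = 39 + 3*N + 3*P (l(P, N) = 3*((P + N) + 13) = 3*((N + P) + 13) = 3*(13 + N + P) = 39 + 3*N + 3*P)
-44353 + l(c(-9), o(-12)) = -44353 + (39 + 3*(-12)² + 3*14) = -44353 + (39 + 3*144 + 42) = -44353 + (39 + 432 + 42) = -44353 + 513 = -43840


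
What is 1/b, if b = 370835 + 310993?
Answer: 1/681828 ≈ 1.4666e-6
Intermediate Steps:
b = 681828
1/b = 1/681828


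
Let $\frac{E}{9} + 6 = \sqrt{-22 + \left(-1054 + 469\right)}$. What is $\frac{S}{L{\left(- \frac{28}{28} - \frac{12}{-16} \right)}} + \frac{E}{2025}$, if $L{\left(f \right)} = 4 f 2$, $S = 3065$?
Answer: $- \frac{229879}{150} + \frac{i \sqrt{607}}{225} \approx -1532.5 + 0.1095 i$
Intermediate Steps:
$L{\left(f \right)} = 8 f$
$E = -54 + 9 i \sqrt{607}$ ($E = -54 + 9 \sqrt{-22 + \left(-1054 + 469\right)} = -54 + 9 \sqrt{-22 - 585} = -54 + 9 \sqrt{-607} = -54 + 9 i \sqrt{607} \approx -54.0 + 221.74 i$)
$\frac{S}{L{\left(- \frac{28}{28} - \frac{12}{-16} \right)}} + \frac{E}{2025} = \frac{3065}{8 \left(- \frac{28}{28} - \frac{12}{-16}\right)} + \frac{-54 + 9 i \sqrt{607}}{2025} = \frac{3065}{8 \left(\left(-28\right) \frac{1}{28} - - \frac{3}{4}\right)} + \left(-54 + 9 i \sqrt{607}\right) \frac{1}{2025} = \frac{3065}{8 \left(-1 + \frac{3}{4}\right)} - \left(\frac{2}{75} - \frac{i \sqrt{607}}{225}\right) = \frac{3065}{8 \left(- \frac{1}{4}\right)} - \left(\frac{2}{75} - \frac{i \sqrt{607}}{225}\right) = \frac{3065}{-2} - \left(\frac{2}{75} - \frac{i \sqrt{607}}{225}\right) = 3065 \left(- \frac{1}{2}\right) - \left(\frac{2}{75} - \frac{i \sqrt{607}}{225}\right) = - \frac{3065}{2} - \left(\frac{2}{75} - \frac{i \sqrt{607}}{225}\right) = - \frac{229879}{150} + \frac{i \sqrt{607}}{225}$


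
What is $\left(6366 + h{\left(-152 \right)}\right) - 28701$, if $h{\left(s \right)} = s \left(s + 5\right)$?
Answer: $9$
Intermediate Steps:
$h{\left(s \right)} = s \left(5 + s\right)$
$\left(6366 + h{\left(-152 \right)}\right) - 28701 = \left(6366 - 152 \left(5 - 152\right)\right) - 28701 = \left(6366 - -22344\right) - 28701 = \left(6366 + 22344\right) - 28701 = 28710 - 28701 = 9$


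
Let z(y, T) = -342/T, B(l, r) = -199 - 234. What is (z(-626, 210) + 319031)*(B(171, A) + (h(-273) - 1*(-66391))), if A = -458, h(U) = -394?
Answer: 732089459792/35 ≈ 2.0917e+10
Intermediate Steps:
B(l, r) = -433
(z(-626, 210) + 319031)*(B(171, A) + (h(-273) - 1*(-66391))) = (-342/210 + 319031)*(-433 + (-394 - 1*(-66391))) = (-342*1/210 + 319031)*(-433 + (-394 + 66391)) = (-57/35 + 319031)*(-433 + 65997) = (11166028/35)*65564 = 732089459792/35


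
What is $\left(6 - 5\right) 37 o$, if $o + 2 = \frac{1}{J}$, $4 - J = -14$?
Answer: $- \frac{1295}{18} \approx -71.944$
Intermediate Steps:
$J = 18$ ($J = 4 - -14 = 4 + 14 = 18$)
$o = - \frac{35}{18}$ ($o = -2 + \frac{1}{18} = - \frac{35}{18} \approx -1.9444$)
$\left(6 - 5\right) 37 o = \left(6 - 5\right) 37 \left(- \frac{35}{18}\right) = 1 \cdot 37 \left(- \frac{35}{18}\right) = 37 \left(- \frac{35}{18}\right) = - \frac{1295}{18}$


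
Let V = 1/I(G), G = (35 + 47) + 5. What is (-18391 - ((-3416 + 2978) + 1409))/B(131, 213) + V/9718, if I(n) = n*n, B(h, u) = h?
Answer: -1424182404073/9635776002 ≈ -147.80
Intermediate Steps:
G = 87 (G = 82 + 5 = 87)
I(n) = n**2
V = 1/7569 (V = 1/(87**2) = 1/7569 ≈ 0.00013212)
(-18391 - ((-3416 + 2978) + 1409))/B(131, 213) + V/9718 = (-18391 - ((-3416 + 2978) + 1409))/131 + (1/7569)/9718 = (-18391 - (-438 + 1409))*(1/131) + (1/7569)*(1/9718) = (-18391 - 1*971)*(1/131) + 1/73555542 = (-18391 - 971)*(1/131) + 1/73555542 = -19362*1/131 + 1/73555542 = -19362/131 + 1/73555542 = -1424182404073/9635776002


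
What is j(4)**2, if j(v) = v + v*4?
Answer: 400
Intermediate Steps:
j(v) = 5*v (j(v) = v + 4*v = 5*v)
j(4)**2 = (5*4)**2 = 20**2 = 400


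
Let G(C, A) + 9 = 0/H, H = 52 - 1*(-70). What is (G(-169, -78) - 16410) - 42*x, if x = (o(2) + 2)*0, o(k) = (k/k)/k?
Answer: -16419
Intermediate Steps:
H = 122 (H = 52 + 70 = 122)
o(k) = 1/k
G(C, A) = -9 (G(C, A) = -9 + 0/122 = -9 + 0*(1/122) = -9 + 0 = -9)
x = 0 (x = (1/2 + 2)*0 = (½ + 2)*0 = (5/2)*0 = 0)
(G(-169, -78) - 16410) - 42*x = (-9 - 16410) - 42*0 = -16419 + 0 = -16419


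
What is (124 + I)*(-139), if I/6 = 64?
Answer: -70612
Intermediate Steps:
I = 384 (I = 6*64 = 384)
(124 + I)*(-139) = (124 + 384)*(-139) = 508*(-139) = -70612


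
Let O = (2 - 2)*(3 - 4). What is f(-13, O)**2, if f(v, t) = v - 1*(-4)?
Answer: 81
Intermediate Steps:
O = 0 (O = 0*(-1) = 0)
f(v, t) = 4 + v (f(v, t) = v + 4 = 4 + v)
f(-13, O)**2 = (4 - 13)**2 = (-9)**2 = 81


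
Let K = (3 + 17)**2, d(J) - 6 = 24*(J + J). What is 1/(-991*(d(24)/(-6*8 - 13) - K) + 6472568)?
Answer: 61/420154626 ≈ 1.4518e-7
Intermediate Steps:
d(J) = 6 + 48*J (d(J) = 6 + 24*(J + J) = 6 + 24*(2*J) = 6 + 48*J)
K = 400 (K = 20**2 = 400)
1/(-991*(d(24)/(-6*8 - 13) - K) + 6472568) = 1/(-991*((6 + 48*24)/(-6*8 - 13) - 1*400) + 6472568) = 1/(-991*((6 + 1152)/(-48 - 13) - 400) + 6472568) = 1/(-991*(1158/(-61) - 400) + 6472568) = 1/(-991*(1158*(-1/61) - 400) + 6472568) = 1/(-991*(-1158/61 - 400) + 6472568) = 1/(-991*(-25558/61) + 6472568) = 1/(25327978/61 + 6472568) = 1/(420154626/61) = 61/420154626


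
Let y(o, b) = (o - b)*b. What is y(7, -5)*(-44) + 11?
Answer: 2651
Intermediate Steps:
y(o, b) = b*(o - b)
y(7, -5)*(-44) + 11 = -5*(7 - 1*(-5))*(-44) + 11 = -5*(7 + 5)*(-44) + 11 = -5*12*(-44) + 11 = -60*(-44) + 11 = 2640 + 11 = 2651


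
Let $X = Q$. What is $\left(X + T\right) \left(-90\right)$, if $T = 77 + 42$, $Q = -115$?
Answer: $-360$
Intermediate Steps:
$X = -115$
$T = 119$
$\left(X + T\right) \left(-90\right) = \left(-115 + 119\right) \left(-90\right) = 4 \left(-90\right) = -360$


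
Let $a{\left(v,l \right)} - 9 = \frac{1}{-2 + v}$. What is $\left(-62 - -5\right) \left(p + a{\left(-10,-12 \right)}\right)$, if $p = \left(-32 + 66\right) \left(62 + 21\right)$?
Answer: $- \frac{645449}{4} \approx -1.6136 \cdot 10^{5}$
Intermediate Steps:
$a{\left(v,l \right)} = 9 + \frac{1}{-2 + v}$
$p = 2822$ ($p = 34 \cdot 83 = 2822$)
$\left(-62 - -5\right) \left(p + a{\left(-10,-12 \right)}\right) = \left(-62 - -5\right) \left(2822 + \frac{-17 + 9 \left(-10\right)}{-2 - 10}\right) = \left(-62 + 5\right) \left(2822 + \frac{-17 - 90}{-12}\right) = - 57 \left(2822 - - \frac{107}{12}\right) = - 57 \left(2822 + \frac{107}{12}\right) = \left(-57\right) \frac{33971}{12} = - \frac{645449}{4}$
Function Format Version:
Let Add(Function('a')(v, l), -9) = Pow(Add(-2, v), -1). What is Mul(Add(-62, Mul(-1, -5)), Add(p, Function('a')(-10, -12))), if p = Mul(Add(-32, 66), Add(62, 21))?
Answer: Rational(-645449, 4) ≈ -1.6136e+5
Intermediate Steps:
Function('a')(v, l) = Add(9, Pow(Add(-2, v), -1))
p = 2822 (p = Mul(34, 83) = 2822)
Mul(Add(-62, Mul(-1, -5)), Add(p, Function('a')(-10, -12))) = Mul(Add(-62, Mul(-1, -5)), Add(2822, Mul(Pow(Add(-2, -10), -1), Add(-17, Mul(9, -10))))) = Mul(Add(-62, 5), Add(2822, Mul(Pow(-12, -1), Add(-17, -90)))) = Mul(-57, Add(2822, Mul(Rational(-1, 12), -107))) = Mul(-57, Add(2822, Rational(107, 12))) = Mul(-57, Rational(33971, 12)) = Rational(-645449, 4)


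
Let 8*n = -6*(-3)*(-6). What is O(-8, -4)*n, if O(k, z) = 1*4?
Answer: -54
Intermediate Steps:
n = -27/2 (n = (-6*(-3)*(-6))/8 = (18*(-6))/8 = (⅛)*(-108) = -27/2 ≈ -13.500)
O(k, z) = 4
O(-8, -4)*n = 4*(-27/2) = -54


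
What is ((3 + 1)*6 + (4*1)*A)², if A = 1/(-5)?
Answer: 13456/25 ≈ 538.24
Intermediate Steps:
A = -⅕ ≈ -0.20000
((3 + 1)*6 + (4*1)*A)² = ((3 + 1)*6 + (4*1)*(-⅕))² = (4*6 + 4*(-⅕))² = (24 - ⅘)² = (116/5)² = 13456/25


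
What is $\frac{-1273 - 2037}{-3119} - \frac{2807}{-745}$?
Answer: $\frac{11220983}{2323655} \approx 4.829$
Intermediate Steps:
$\frac{-1273 - 2037}{-3119} - \frac{2807}{-745} = \left(-1273 - 2037\right) \left(- \frac{1}{3119}\right) - - \frac{2807}{745} = \left(-3310\right) \left(- \frac{1}{3119}\right) + \frac{2807}{745} = \frac{3310}{3119} + \frac{2807}{745} = \frac{11220983}{2323655}$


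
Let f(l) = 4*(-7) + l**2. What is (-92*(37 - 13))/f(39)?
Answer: -2208/1493 ≈ -1.4789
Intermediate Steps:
f(l) = -28 + l**2
(-92*(37 - 13))/f(39) = (-92*(37 - 13))/(-28 + 39**2) = (-92*24)/(-28 + 1521) = -2208/1493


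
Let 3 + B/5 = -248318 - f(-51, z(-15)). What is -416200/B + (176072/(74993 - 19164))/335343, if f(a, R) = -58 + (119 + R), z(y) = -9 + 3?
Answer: 21645162781991/64584191375701 ≈ 0.33515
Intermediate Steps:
z(y) = -6
f(a, R) = 61 + R
B = -1241880 (B = -15 + 5*(-248318 - (61 - 6)) = -15 + 5*(-248318 - 1*55) = -15 + 5*(-248318 - 55) = -15 + 5*(-248373) = -15 - 1241865 = -1241880)
-416200/B + (176072/(74993 - 19164))/335343 = -416200/(-1241880) + (176072/(74993 - 19164))/335343 = -416200*(-1/1241880) + (176072/55829)*(1/335343) = 10405/31047 + (176072*(1/55829))*(1/335343) = 10405/31047 + (176072/55829)*(1/335343) = 10405/31047 + 176072/18721864347 = 21645162781991/64584191375701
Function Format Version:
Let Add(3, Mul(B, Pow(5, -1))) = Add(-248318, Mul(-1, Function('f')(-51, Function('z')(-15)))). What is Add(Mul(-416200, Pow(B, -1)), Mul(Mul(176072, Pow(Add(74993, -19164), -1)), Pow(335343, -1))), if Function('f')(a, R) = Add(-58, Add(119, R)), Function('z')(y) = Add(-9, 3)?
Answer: Rational(21645162781991, 64584191375701) ≈ 0.33515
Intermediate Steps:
Function('z')(y) = -6
Function('f')(a, R) = Add(61, R)
B = -1241880 (B = Add(-15, Mul(5, Add(-248318, Mul(-1, Add(61, -6))))) = Add(-15, Mul(5, Add(-248318, Mul(-1, 55)))) = Add(-15, Mul(5, Add(-248318, -55))) = Add(-15, Mul(5, -248373)) = Add(-15, -1241865) = -1241880)
Add(Mul(-416200, Pow(B, -1)), Mul(Mul(176072, Pow(Add(74993, -19164), -1)), Pow(335343, -1))) = Add(Mul(-416200, Pow(-1241880, -1)), Mul(Mul(176072, Pow(Add(74993, -19164), -1)), Pow(335343, -1))) = Add(Mul(-416200, Rational(-1, 1241880)), Mul(Mul(176072, Pow(55829, -1)), Rational(1, 335343))) = Add(Rational(10405, 31047), Mul(Mul(176072, Rational(1, 55829)), Rational(1, 335343))) = Add(Rational(10405, 31047), Mul(Rational(176072, 55829), Rational(1, 335343))) = Add(Rational(10405, 31047), Rational(176072, 18721864347)) = Rational(21645162781991, 64584191375701)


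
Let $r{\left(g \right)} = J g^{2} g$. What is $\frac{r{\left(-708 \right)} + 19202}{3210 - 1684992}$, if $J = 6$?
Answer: $\frac{1064675135}{840891} \approx 1266.1$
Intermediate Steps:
$r{\left(g \right)} = 6 g^{3}$ ($r{\left(g \right)} = 6 g^{2} g = 6 g^{3}$)
$\frac{r{\left(-708 \right)} + 19202}{3210 - 1684992} = \frac{6 \left(-708\right)^{3} + 19202}{3210 - 1684992} = \frac{6 \left(-354894912\right) + 19202}{-1681782} = \left(-2129369472 + 19202\right) \left(- \frac{1}{1681782}\right) = \left(-2129350270\right) \left(- \frac{1}{1681782}\right) = \frac{1064675135}{840891}$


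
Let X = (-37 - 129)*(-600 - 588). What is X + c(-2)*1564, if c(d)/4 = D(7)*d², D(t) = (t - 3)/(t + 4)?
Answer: 2269384/11 ≈ 2.0631e+5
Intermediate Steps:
D(t) = (-3 + t)/(4 + t)
c(d) = 16*d²/11 (c(d) = 4*(((-3 + 7)/(4 + 7))*d²) = 4*((4/11)*d²) = 4*(((1/11)*4)*d²) = 4*(4*d²/11) = 16*d²/11)
X = 197208 (X = -166*(-1188) = 197208)
X + c(-2)*1564 = 197208 + ((16/11)*(-2)²)*1564 = 197208 + ((16/11)*4)*1564 = 197208 + (64/11)*1564 = 197208 + 100096/11 = 2269384/11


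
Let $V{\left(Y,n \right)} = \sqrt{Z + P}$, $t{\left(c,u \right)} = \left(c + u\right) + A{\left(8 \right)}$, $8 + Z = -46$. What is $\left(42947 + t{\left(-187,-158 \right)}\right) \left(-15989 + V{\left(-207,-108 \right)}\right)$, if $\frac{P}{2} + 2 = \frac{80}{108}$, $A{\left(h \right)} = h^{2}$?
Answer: $-682186674 + \frac{14222 i \sqrt{4578}}{3} \approx -6.8219 \cdot 10^{8} + 3.2076 \cdot 10^{5} i$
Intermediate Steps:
$Z = -54$ ($Z = -8 - 46 = -54$)
$P = - \frac{68}{27}$ ($P = -4 + 2 \cdot \frac{80}{108} = -4 + 2 \cdot 80 \cdot \frac{1}{108} = -4 + 2 \cdot \frac{20}{27} = -4 + \frac{40}{27} = - \frac{68}{27} \approx -2.5185$)
$t{\left(c,u \right)} = 64 + c + u$ ($t{\left(c,u \right)} = \left(c + u\right) + 8^{2} = \left(c + u\right) + 64 = 64 + c + u$)
$V{\left(Y,n \right)} = \frac{i \sqrt{4578}}{9}$ ($V{\left(Y,n \right)} = \sqrt{-54 - \frac{68}{27}} = \sqrt{- \frac{1526}{27}} = \frac{i \sqrt{4578}}{9}$)
$\left(42947 + t{\left(-187,-158 \right)}\right) \left(-15989 + V{\left(-207,-108 \right)}\right) = \left(42947 - 281\right) \left(-15989 + \frac{i \sqrt{4578}}{9}\right) = 42666 \left(-15989 + \frac{i \sqrt{4578}}{9}\right) = -682186674 + \frac{14222 i \sqrt{4578}}{3}$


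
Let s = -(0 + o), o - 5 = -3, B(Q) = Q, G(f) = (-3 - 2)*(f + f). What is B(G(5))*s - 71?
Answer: 29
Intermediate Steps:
G(f) = -10*f
o = 2 (o = 5 - 3 = 2)
s = -2 (s = -(0 + 2) = -1*2 = -2)
B(G(5))*s - 71 = -10*5*(-2) - 71 = -50*(-2) - 71 = 100 - 71 = 29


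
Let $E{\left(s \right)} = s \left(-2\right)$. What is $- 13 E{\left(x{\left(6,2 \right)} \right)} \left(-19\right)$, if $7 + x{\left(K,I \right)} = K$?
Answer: $494$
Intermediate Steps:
$x{\left(K,I \right)} = -7 + K$
$E{\left(s \right)} = - 2 s$
$- 13 E{\left(x{\left(6,2 \right)} \right)} \left(-19\right) = - 13 \left(- 2 \left(-7 + 6\right)\right) \left(-19\right) = - 13 \left(\left(-2\right) \left(-1\right)\right) \left(-19\right) = \left(-13\right) 2 \left(-19\right) = \left(-26\right) \left(-19\right) = 494$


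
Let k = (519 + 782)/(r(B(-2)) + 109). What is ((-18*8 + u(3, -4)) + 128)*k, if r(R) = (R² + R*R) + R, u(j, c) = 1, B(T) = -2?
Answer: -3903/23 ≈ -169.70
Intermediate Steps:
r(R) = R + 2*R² (r(R) = (R² + R²) + R = 2*R² + R = R + 2*R²)
k = 1301/115 (k = (519 + 782)/(-2*(1 + 2*(-2)) + 109) = 1301/(-2*(1 - 4) + 109) = 1301/(-2*(-3) + 109) = 1301/(6 + 109) = 1301/115 ≈ 11.313)
((-18*8 + u(3, -4)) + 128)*k = ((-18*8 + 1) + 128)*(1301/115) = ((-144 + 1) + 128)*(1301/115) = (-143 + 128)*(1301/115) = -15*1301/115 = -3903/23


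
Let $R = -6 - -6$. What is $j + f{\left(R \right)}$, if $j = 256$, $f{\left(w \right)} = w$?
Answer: $256$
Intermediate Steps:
$R = 0$ ($R = -6 + 6 = 0$)
$j + f{\left(R \right)} = 256 + 0 = 256$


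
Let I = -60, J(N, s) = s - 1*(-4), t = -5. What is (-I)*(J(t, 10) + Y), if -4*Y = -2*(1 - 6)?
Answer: 690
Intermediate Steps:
J(N, s) = 4 + s (J(N, s) = s + 4 = 4 + s)
Y = -5/2 (Y = -(-1)*(1 - 6)/2 = -(-1)*(-5)/2 = -1/4*10 = -5/2 ≈ -2.5000)
(-I)*(J(t, 10) + Y) = (-1*(-60))*((4 + 10) - 5/2) = 60*(14 - 5/2) = 60*(23/2) = 690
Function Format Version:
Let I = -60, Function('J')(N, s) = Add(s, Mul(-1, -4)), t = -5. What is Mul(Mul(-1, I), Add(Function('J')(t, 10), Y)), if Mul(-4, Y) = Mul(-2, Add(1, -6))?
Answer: 690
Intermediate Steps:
Function('J')(N, s) = Add(4, s) (Function('J')(N, s) = Add(s, 4) = Add(4, s))
Y = Rational(-5, 2) (Y = Mul(Rational(-1, 4), Mul(-2, Add(1, -6))) = Mul(Rational(-1, 4), Mul(-2, -5)) = Mul(Rational(-1, 4), 10) = Rational(-5, 2) ≈ -2.5000)
Mul(Mul(-1, I), Add(Function('J')(t, 10), Y)) = Mul(Mul(-1, -60), Add(Add(4, 10), Rational(-5, 2))) = Mul(60, Add(14, Rational(-5, 2))) = Mul(60, Rational(23, 2)) = 690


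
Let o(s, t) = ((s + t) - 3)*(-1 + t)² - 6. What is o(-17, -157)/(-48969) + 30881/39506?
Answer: 58691588831/644856438 ≈ 91.015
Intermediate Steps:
o(s, t) = -6 + (-1 + t)²*(-3 + s + t) (o(s, t) = (-3 + s + t)*(-1 + t)² - 6 = (-1 + t)²*(-3 + s + t) - 6 = -6 + (-1 + t)²*(-3 + s + t))
o(-17, -157)/(-48969) + 30881/39506 = (-6 - 3*(-1 - 157)² - 17*(-1 - 157)² - 157*(-1 - 157)²)/(-48969) + 30881/39506 = (-6 - 3*(-158)² - 17*(-158)² - 157*(-158)²)*(-1/48969) + 30881*(1/39506) = (-6 - 3*24964 - 17*24964 - 157*24964)*(-1/48969) + 30881/39506 = (-6 - 74892 - 424388 - 3919348)*(-1/48969) + 30881/39506 = -4418634*(-1/48969) + 30881/39506 = 1472878/16323 + 30881/39506 = 58691588831/644856438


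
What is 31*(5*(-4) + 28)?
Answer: 248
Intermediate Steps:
31*(5*(-4) + 28) = 31*(-20 + 28) = 31*8 = 248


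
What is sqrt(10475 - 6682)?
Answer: sqrt(3793) ≈ 61.587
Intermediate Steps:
sqrt(10475 - 6682) = sqrt(3793)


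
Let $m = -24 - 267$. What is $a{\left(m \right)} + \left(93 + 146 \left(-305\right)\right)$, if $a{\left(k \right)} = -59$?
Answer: $-44496$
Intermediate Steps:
$m = -291$ ($m = -24 - 267 = -291$)
$a{\left(m \right)} + \left(93 + 146 \left(-305\right)\right) = -59 + \left(93 + 146 \left(-305\right)\right) = -59 + \left(93 - 44530\right) = -59 - 44437 = -44496$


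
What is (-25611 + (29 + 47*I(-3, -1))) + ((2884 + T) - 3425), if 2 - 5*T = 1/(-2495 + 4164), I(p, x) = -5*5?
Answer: -227798473/8345 ≈ -27298.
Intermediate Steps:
I(p, x) = -25
T = 3337/8345 (T = 2/5 - 1/(5*(-2495 + 4164)) = 2/5 - 1/5/1669 = 2/5 - 1/5*1/1669 = 2/5 - 1/8345 = 3337/8345 ≈ 0.39988)
(-25611 + (29 + 47*I(-3, -1))) + ((2884 + T) - 3425) = (-25611 + (29 + 47*(-25))) + ((2884 + 3337/8345) - 3425) = (-25611 + (29 - 1175)) + (24070317/8345 - 3425) = (-25611 - 1146) - 4511308/8345 = -26757 - 4511308/8345 = -227798473/8345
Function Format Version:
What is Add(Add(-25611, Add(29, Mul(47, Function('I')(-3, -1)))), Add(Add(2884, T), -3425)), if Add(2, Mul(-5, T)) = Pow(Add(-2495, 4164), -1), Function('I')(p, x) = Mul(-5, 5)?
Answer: Rational(-227798473, 8345) ≈ -27298.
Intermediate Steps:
Function('I')(p, x) = -25
T = Rational(3337, 8345) (T = Add(Rational(2, 5), Mul(Rational(-1, 5), Pow(Add(-2495, 4164), -1))) = Add(Rational(2, 5), Mul(Rational(-1, 5), Pow(1669, -1))) = Add(Rational(2, 5), Mul(Rational(-1, 5), Rational(1, 1669))) = Add(Rational(2, 5), Rational(-1, 8345)) = Rational(3337, 8345) ≈ 0.39988)
Add(Add(-25611, Add(29, Mul(47, Function('I')(-3, -1)))), Add(Add(2884, T), -3425)) = Add(Add(-25611, Add(29, Mul(47, -25))), Add(Add(2884, Rational(3337, 8345)), -3425)) = Add(Add(-25611, Add(29, -1175)), Add(Rational(24070317, 8345), -3425)) = Add(Add(-25611, -1146), Rational(-4511308, 8345)) = Add(-26757, Rational(-4511308, 8345)) = Rational(-227798473, 8345)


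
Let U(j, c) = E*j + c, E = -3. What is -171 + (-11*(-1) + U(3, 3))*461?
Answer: 2134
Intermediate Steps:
U(j, c) = c - 3*j (U(j, c) = -3*j + c = c - 3*j)
-171 + (-11*(-1) + U(3, 3))*461 = -171 + (-11*(-1) + (3 - 3*3))*461 = -171 + (11 + (3 - 9))*461 = -171 + (11 - 6)*461 = -171 + 5*461 = -171 + 2305 = 2134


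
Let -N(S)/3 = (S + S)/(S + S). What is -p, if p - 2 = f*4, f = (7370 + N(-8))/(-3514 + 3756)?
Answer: -14976/121 ≈ -123.77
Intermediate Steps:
N(S) = -3 (N(S) = -3*(S + S)/(S + S) = -3*2*S/(2*S) = -3*2*S*1/(2*S) = -3*1 = -3)
f = 7367/242 (f = (7370 - 3)/(-3514 + 3756) = 7367/242 ≈ 30.442)
p = 14976/121 (p = 2 + (7367/242)*4 = 2 + 14734/121 = 14976/121 ≈ 123.77)
-p = -1*14976/121 = -14976/121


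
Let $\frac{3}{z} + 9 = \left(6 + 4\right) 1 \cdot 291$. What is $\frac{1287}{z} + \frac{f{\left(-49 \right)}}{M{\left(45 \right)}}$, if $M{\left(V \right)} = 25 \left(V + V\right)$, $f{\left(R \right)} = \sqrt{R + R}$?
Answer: $1244529 + \frac{7 i \sqrt{2}}{2250} \approx 1.2445 \cdot 10^{6} + 0.0043998 i$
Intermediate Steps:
$f{\left(R \right)} = \sqrt{2} \sqrt{R}$ ($f{\left(R \right)} = \sqrt{2 R} = \sqrt{2} \sqrt{R}$)
$M{\left(V \right)} = 50 V$ ($M{\left(V \right)} = 25 \cdot 2 V = 50 V$)
$z = \frac{1}{967}$ ($z = \frac{3}{-9 + \left(6 + 4\right) 1 \cdot 291} = \frac{3}{-9 + 10 \cdot 1 \cdot 291} = \frac{3}{-9 + 10 \cdot 291} = \frac{3}{-9 + 2910} = \frac{3}{2901} = 3 \cdot \frac{1}{2901} = \frac{1}{967} \approx 0.0010341$)
$\frac{1287}{z} + \frac{f{\left(-49 \right)}}{M{\left(45 \right)}} = 1287 \frac{1}{\frac{1}{967}} + \frac{\sqrt{2} \sqrt{-49}}{50 \cdot 45} = 1287 \cdot 967 + \frac{\sqrt{2} \cdot 7 i}{2250} = 1244529 + 7 i \sqrt{2} \cdot \frac{1}{2250} = 1244529 + \frac{7 i \sqrt{2}}{2250}$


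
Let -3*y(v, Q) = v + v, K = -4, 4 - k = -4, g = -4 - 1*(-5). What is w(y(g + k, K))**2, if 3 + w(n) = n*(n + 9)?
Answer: 441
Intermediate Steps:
g = 1 (g = -4 + 5 = 1)
k = 8 (k = 4 - 1*(-4) = 4 + 4 = 8)
y(v, Q) = -2*v/3 (y(v, Q) = -(v + v)/3 = -2*v/3)
w(n) = -3 + n*(9 + n) (w(n) = -3 + n*(n + 9) = -3 + n*(9 + n))
w(y(g + k, K))**2 = (-3 + (-2*(1 + 8)/3)**2 + 9*(-2*(1 + 8)/3))**2 = (-3 + (-2/3*9)**2 + 9*(-2/3*9))**2 = (-3 + (-6)**2 + 9*(-6))**2 = (-3 + 36 - 54)**2 = (-21)**2 = 441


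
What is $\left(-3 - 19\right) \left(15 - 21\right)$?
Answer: $132$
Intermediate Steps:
$\left(-3 - 19\right) \left(15 - 21\right) = - 22 \left(15 - 21\right) = \left(-22\right) \left(-6\right) = 132$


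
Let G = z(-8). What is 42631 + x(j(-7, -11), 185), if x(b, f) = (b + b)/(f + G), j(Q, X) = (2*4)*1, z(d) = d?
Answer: 7545703/177 ≈ 42631.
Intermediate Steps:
G = -8
j(Q, X) = 8 (j(Q, X) = 8*1 = 8)
x(b, f) = 2*b/(-8 + f) (x(b, f) = (b + b)/(f - 8) = (2*b)/(-8 + f) = 2*b/(-8 + f))
42631 + x(j(-7, -11), 185) = 42631 + 2*8/(-8 + 185) = 42631 + 2*8/177 = 42631 + 2*8*(1/177) = 42631 + 16/177 = 7545703/177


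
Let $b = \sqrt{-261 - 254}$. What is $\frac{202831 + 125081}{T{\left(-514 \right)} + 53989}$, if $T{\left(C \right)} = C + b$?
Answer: $\frac{876754710}{142978807} - \frac{81978 i \sqrt{515}}{714894035} \approx 6.1321 - 0.0026023 i$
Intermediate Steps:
$b = i \sqrt{515}$ ($b = \sqrt{-515} = i \sqrt{515} \approx 22.694 i$)
$T{\left(C \right)} = C + i \sqrt{515}$
$\frac{202831 + 125081}{T{\left(-514 \right)} + 53989} = \frac{202831 + 125081}{\left(-514 + i \sqrt{515}\right) + 53989} = \frac{327912}{53475 + i \sqrt{515}}$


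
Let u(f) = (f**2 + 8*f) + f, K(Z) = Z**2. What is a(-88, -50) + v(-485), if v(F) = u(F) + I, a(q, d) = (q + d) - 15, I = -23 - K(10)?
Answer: 230584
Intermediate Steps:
I = -123 (I = -23 - 1*10**2 = -23 - 1*100 = -23 - 100 = -123)
a(q, d) = -15 + d + q (a(q, d) = (d + q) - 15 = -15 + d + q)
u(f) = f**2 + 9*f
v(F) = -123 + F*(9 + F) (v(F) = F*(9 + F) - 123 = -123 + F*(9 + F))
a(-88, -50) + v(-485) = (-15 - 50 - 88) + (-123 - 485*(9 - 485)) = -153 + (-123 - 485*(-476)) = -153 + (-123 + 230860) = -153 + 230737 = 230584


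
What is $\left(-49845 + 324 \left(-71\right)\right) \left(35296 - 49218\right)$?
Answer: $1014203778$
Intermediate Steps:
$\left(-49845 + 324 \left(-71\right)\right) \left(35296 - 49218\right) = \left(-49845 - 23004\right) \left(-13922\right) = \left(-72849\right) \left(-13922\right) = 1014203778$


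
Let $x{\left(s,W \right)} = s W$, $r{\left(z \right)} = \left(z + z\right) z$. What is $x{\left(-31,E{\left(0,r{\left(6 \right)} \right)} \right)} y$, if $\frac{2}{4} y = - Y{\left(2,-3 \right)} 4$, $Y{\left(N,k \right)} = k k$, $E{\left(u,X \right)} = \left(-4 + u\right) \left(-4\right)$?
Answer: $35712$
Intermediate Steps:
$r{\left(z \right)} = 2 z^{2}$ ($r{\left(z \right)} = 2 z z = 2 z^{2}$)
$E{\left(u,X \right)} = 16 - 4 u$
$Y{\left(N,k \right)} = k^{2}$
$x{\left(s,W \right)} = W s$
$y = -72$ ($y = 2 - \left(-3\right)^{2} \cdot 4 = 2 \left(-1\right) 9 \cdot 4 = 2 \left(\left(-9\right) 4\right) = 2 \left(-36\right) = -72$)
$x{\left(-31,E{\left(0,r{\left(6 \right)} \right)} \right)} y = \left(16 - 0\right) \left(-31\right) \left(-72\right) = \left(16 + 0\right) \left(-31\right) \left(-72\right) = 16 \left(-31\right) \left(-72\right) = \left(-496\right) \left(-72\right) = 35712$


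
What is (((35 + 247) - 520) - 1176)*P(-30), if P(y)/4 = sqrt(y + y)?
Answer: -11312*I*sqrt(15) ≈ -43811.0*I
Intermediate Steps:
P(y) = 4*sqrt(2)*sqrt(y) (P(y) = 4*sqrt(y + y) = 4*sqrt(2*y) = 4*(sqrt(2)*sqrt(y)) = 4*sqrt(2)*sqrt(y))
(((35 + 247) - 520) - 1176)*P(-30) = (((35 + 247) - 520) - 1176)*(4*sqrt(2)*sqrt(-30)) = ((282 - 520) - 1176)*(4*sqrt(2)*(I*sqrt(30))) = (-238 - 1176)*(8*I*sqrt(15)) = -11312*I*sqrt(15)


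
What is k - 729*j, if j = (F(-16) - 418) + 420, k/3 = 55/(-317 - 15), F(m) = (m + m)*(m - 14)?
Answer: -232831101/332 ≈ -7.0130e+5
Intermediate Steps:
F(m) = 2*m*(-14 + m) (F(m) = (2*m)*(-14 + m) = 2*m*(-14 + m))
k = -165/332 (k = 3*(55/(-317 - 15)) = 3*(55/(-332)) = 3*(55*(-1/332)) = 3*(-55/332) = -165/332 ≈ -0.49699)
j = 962 (j = (2*(-16)*(-14 - 16) - 418) + 420 = (2*(-16)*(-30) - 418) + 420 = (960 - 418) + 420 = 542 + 420 = 962)
k - 729*j = -165/332 - 729*962 = -165/332 - 701298 = -232831101/332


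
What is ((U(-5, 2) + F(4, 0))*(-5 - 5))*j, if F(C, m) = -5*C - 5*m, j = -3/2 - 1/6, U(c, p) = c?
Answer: -1250/3 ≈ -416.67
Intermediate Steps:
j = -5/3 (j = -3*½ - 1*⅙ = -3/2 - ⅙ = -5/3 ≈ -1.6667)
((U(-5, 2) + F(4, 0))*(-5 - 5))*j = ((-5 + (-5*4 - 5*0))*(-5 - 5))*(-5/3) = ((-5 + (-20 + 0))*(-10))*(-5/3) = ((-5 - 20)*(-10))*(-5/3) = -25*(-10)*(-5/3) = 250*(-5/3) = -1250/3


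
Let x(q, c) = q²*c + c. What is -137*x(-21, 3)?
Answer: -181662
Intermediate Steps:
x(q, c) = c + c*q² (x(q, c) = c*q² + c = c + c*q²)
-137*x(-21, 3) = -411*(1 + (-21)²) = -411*(1 + 441) = -411*442 = -137*1326 = -181662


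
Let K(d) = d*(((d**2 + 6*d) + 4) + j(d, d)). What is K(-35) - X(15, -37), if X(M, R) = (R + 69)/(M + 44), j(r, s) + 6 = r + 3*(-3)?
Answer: -2001017/59 ≈ -33916.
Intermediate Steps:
j(r, s) = -15 + r (j(r, s) = -6 + (r + 3*(-3)) = -6 + (r - 9) = -6 + (-9 + r) = -15 + r)
K(d) = d*(-11 + d**2 + 7*d) (K(d) = d*(((d**2 + 6*d) + 4) + (-15 + d)) = d*((4 + d**2 + 6*d) + (-15 + d)) = d*(-11 + d**2 + 7*d))
X(M, R) = (69 + R)/(44 + M)
K(-35) - X(15, -37) = -35*(-11 + (-35)**2 + 7*(-35)) - (69 - 37)/(44 + 15) = -35*(-11 + 1225 - 245) - 32/59 = -35*969 - 32/59 = -33915 - 1*32/59 = -33915 - 32/59 = -2001017/59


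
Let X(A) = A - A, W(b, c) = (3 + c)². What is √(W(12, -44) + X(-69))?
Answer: 41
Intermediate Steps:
X(A) = 0
√(W(12, -44) + X(-69)) = √((3 - 44)² + 0) = √((-41)² + 0) = √(1681 + 0) = √1681 = 41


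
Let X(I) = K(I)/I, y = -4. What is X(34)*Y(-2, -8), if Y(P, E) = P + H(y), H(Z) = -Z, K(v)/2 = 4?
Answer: 8/17 ≈ 0.47059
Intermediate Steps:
K(v) = 8 (K(v) = 2*4 = 8)
X(I) = 8/I
Y(P, E) = 4 + P (Y(P, E) = P - 1*(-4) = P + 4 = 4 + P)
X(34)*Y(-2, -8) = (8/34)*(4 - 2) = (8*(1/34))*2 = (4/17)*2 = 8/17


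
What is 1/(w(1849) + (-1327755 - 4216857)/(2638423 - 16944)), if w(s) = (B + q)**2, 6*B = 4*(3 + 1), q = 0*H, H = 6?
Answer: 23593311/117873148 ≈ 0.20016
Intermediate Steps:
q = 0 (q = 0*6 = 0)
B = 8/3 (B = (4*(3 + 1))/6 = (4*4)/6 = (1/6)*16 = 8/3 ≈ 2.6667)
w(s) = 64/9 (w(s) = (8/3 + 0)**2 = (8/3)**2 = 64/9)
1/(w(1849) + (-1327755 - 4216857)/(2638423 - 16944)) = 1/(64/9 + (-1327755 - 4216857)/(2638423 - 16944)) = 1/(64/9 - 5544612/2621479) = 1/(117873148/23593311) = 23593311/117873148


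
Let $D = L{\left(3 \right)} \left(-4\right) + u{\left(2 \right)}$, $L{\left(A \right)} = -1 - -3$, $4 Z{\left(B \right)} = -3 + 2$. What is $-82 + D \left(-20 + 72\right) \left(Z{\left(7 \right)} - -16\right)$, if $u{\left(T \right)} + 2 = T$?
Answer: $-6634$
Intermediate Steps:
$Z{\left(B \right)} = - \frac{1}{4}$ ($Z{\left(B \right)} = \frac{-3 + 2}{4} = \frac{1}{4} \left(-1\right) = - \frac{1}{4}$)
$L{\left(A \right)} = 2$ ($L{\left(A \right)} = -1 + 3 = 2$)
$u{\left(T \right)} = -2 + T$
$D = -8$ ($D = 2 \left(-4\right) + \left(-2 + 2\right) = -8 + 0 = -8$)
$-82 + D \left(-20 + 72\right) \left(Z{\left(7 \right)} - -16\right) = -82 - 8 \left(-20 + 72\right) \left(- \frac{1}{4} - -16\right) = -82 - 8 \cdot 52 \left(- \frac{1}{4} + 16\right) = -82 - 8 \cdot 52 \cdot \frac{63}{4} = -82 - 6552 = -6634$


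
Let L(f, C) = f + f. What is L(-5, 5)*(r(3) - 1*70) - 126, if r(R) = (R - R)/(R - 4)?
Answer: 574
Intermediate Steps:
r(R) = 0 (r(R) = 0/(-4 + R) = 0)
L(f, C) = 2*f
L(-5, 5)*(r(3) - 1*70) - 126 = (2*(-5))*(0 - 1*70) - 126 = -10*(0 - 70) - 126 = -10*(-70) - 126 = 700 - 126 = 574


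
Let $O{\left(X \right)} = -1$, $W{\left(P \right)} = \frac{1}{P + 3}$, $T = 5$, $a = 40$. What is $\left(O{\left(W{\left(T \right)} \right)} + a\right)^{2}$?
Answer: $1521$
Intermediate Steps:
$W{\left(P \right)} = \frac{1}{3 + P}$
$\left(O{\left(W{\left(T \right)} \right)} + a\right)^{2} = \left(-1 + 40\right)^{2} = 39^{2} = 1521$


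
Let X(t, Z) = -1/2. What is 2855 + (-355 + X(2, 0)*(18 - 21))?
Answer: 5003/2 ≈ 2501.5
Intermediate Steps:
X(t, Z) = -1/2 (X(t, Z) = -1*1/2 = -1/2)
2855 + (-355 + X(2, 0)*(18 - 21)) = 2855 + (-355 - (18 - 21)/2) = 2855 + (-355 - 1/2*(-3)) = 2855 + (-355 + 3/2) = 2855 - 707/2 = 5003/2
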